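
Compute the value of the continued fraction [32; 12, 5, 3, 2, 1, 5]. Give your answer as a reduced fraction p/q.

Use the convergent recurrence hₖ = aₖ·hₖ₋₁ + hₖ₋₂ (and likewise for the denominators kₖ):
a_0 = 32: 32/1
a_1 = 12: 385/12
a_2 = 5: 1957/61
a_3 = 3: 6256/195
a_4 = 2: 14469/451
a_5 = 1: 20725/646
a_6 = 5: 118094/3681

118094/3681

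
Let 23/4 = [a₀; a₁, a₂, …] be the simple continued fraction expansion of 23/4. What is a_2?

3

Apply division with remainder until the remainder is 0:
23 ÷ 4 → quotient 5, remainder 3
4 ÷ 3 → quotient 1, remainder 1
3 ÷ 1 → quotient 3, remainder 0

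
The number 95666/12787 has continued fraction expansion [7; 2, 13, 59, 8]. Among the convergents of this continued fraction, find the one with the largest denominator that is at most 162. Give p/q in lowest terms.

202/27

a_0 = 7: 7/1  (≤ bound)
a_1 = 2: 15/2  (≤ bound)
a_2 = 13: 202/27  (≤ bound)
a_3 = 59: 11933/1595  (> 162, stop)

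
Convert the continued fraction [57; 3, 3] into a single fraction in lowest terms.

573/10

a_0 = 57: 57/1
a_1 = 3: 172/3
a_2 = 3: 573/10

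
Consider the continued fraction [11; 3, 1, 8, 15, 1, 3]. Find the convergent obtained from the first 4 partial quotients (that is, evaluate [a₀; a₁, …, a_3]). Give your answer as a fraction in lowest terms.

a_0 = 11: 11/1
a_1 = 3: 34/3
a_2 = 1: 45/4
a_3 = 8: 394/35

394/35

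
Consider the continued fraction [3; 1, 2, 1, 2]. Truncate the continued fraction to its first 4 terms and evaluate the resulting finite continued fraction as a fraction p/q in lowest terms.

Build up convergents one term at a time:
a_0 = 3: 3/1
a_1 = 1: 4/1
a_2 = 2: 11/3
a_3 = 1: 15/4

15/4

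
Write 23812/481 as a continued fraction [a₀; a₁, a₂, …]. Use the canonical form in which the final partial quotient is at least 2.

23812 = 49·481 + 243, so a_0 = 49
481 = 1·243 + 238, so a_1 = 1
243 = 1·238 + 5, so a_2 = 1
238 = 47·5 + 3, so a_3 = 47
5 = 1·3 + 2, so a_4 = 1
3 = 1·2 + 1, so a_5 = 1
2 = 2·1 + 0, so a_6 = 2

[49; 1, 1, 47, 1, 1, 2]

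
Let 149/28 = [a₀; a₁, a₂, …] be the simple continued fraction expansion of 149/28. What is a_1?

3

149 ÷ 28 → quotient 5, remainder 9
28 ÷ 9 → quotient 3, remainder 1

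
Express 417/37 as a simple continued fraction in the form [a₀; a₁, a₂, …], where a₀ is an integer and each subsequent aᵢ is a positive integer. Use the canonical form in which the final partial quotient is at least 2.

Repeatedly divide and take the remainder:
⌊417/37⌋ = 11, remainder 10
⌊37/10⌋ = 3, remainder 7
⌊10/7⌋ = 1, remainder 3
⌊7/3⌋ = 2, remainder 1
⌊3/1⌋ = 3, remainder 0

[11; 3, 1, 2, 3]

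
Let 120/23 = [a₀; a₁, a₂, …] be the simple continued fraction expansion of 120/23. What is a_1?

Apply division with remainder until the remainder is 0:
120 ÷ 23 → quotient 5, remainder 5
23 ÷ 5 → quotient 4, remainder 3

4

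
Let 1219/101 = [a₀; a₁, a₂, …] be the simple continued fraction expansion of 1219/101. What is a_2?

Repeatedly divide and take the remainder:
⌊1219/101⌋ = 12, remainder 7
⌊101/7⌋ = 14, remainder 3
⌊7/3⌋ = 2, remainder 1

2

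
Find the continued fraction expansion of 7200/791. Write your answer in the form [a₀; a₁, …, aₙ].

[9; 9, 1, 3, 3, 1, 4]

7200 = 9·791 + 81, so a_0 = 9
791 = 9·81 + 62, so a_1 = 9
81 = 1·62 + 19, so a_2 = 1
62 = 3·19 + 5, so a_3 = 3
19 = 3·5 + 4, so a_4 = 3
5 = 1·4 + 1, so a_5 = 1
4 = 4·1 + 0, so a_6 = 4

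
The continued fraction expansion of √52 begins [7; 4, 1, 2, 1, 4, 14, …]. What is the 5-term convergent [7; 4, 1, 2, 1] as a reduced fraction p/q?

137/19

Collapse the nested fraction from the inside out:
Start with 1.
2 + 1/(1/1) = 2 + 1/1 = 3/1
1 + 1/(3/1) = 1 + 1/3 = 4/3
4 + 1/(4/3) = 4 + 3/4 = 19/4
7 + 1/(19/4) = 7 + 4/19 = 137/19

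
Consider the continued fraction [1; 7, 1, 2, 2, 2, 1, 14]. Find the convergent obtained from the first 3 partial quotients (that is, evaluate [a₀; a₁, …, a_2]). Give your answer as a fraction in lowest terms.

Use the convergent recurrence hₖ = aₖ·hₖ₋₁ + hₖ₋₂ (and likewise for the denominators kₖ):
a_0 = 1: 1/1
a_1 = 7: 8/7
a_2 = 1: 9/8

9/8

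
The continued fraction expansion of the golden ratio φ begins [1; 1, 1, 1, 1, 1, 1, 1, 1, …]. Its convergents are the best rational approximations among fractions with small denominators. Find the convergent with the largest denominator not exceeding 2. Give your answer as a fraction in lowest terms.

List convergents until the denominator exceeds the bound:
a_0 = 1: 1/1  (≤ bound)
a_1 = 1: 2/1  (≤ bound)
a_2 = 1: 3/2  (≤ bound)
a_3 = 1: 5/3  (> 2, stop)

3/2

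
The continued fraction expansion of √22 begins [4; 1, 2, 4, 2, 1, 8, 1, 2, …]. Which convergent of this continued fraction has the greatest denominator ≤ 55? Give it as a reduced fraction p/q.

197/42

a_0 = 4: 4/1  (≤ bound)
a_1 = 1: 5/1  (≤ bound)
a_2 = 2: 14/3  (≤ bound)
a_3 = 4: 61/13  (≤ bound)
a_4 = 2: 136/29  (≤ bound)
a_5 = 1: 197/42  (≤ bound)
a_6 = 8: 1712/365  (> 55, stop)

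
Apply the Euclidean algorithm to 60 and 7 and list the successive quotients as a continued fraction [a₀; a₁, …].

[8; 1, 1, 3]

60 ÷ 7 → quotient 8, remainder 4
7 ÷ 4 → quotient 1, remainder 3
4 ÷ 3 → quotient 1, remainder 1
3 ÷ 1 → quotient 3, remainder 0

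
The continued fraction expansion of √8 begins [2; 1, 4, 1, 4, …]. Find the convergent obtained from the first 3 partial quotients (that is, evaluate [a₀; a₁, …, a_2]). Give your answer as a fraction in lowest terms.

a_0 = 2: 2/1
a_1 = 1: 3/1
a_2 = 4: 14/5

14/5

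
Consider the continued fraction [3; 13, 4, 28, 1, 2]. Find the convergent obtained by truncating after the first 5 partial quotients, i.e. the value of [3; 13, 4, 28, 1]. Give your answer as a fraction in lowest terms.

4767/1550

Collapse the nested fraction from the inside out:
Start with 1.
28 + 1/(1/1) = 28 + 1/1 = 29/1
4 + 1/(29/1) = 4 + 1/29 = 117/29
13 + 1/(117/29) = 13 + 29/117 = 1550/117
3 + 1/(1550/117) = 3 + 117/1550 = 4767/1550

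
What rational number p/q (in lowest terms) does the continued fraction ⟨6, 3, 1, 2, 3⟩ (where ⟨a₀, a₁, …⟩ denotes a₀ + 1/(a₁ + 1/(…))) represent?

232/37

a_0 = 6: 6/1
a_1 = 3: 19/3
a_2 = 1: 25/4
a_3 = 2: 69/11
a_4 = 3: 232/37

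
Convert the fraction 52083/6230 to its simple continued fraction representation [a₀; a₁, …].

⌊52083/6230⌋ = 8, remainder 2243
⌊6230/2243⌋ = 2, remainder 1744
⌊2243/1744⌋ = 1, remainder 499
⌊1744/499⌋ = 3, remainder 247
⌊499/247⌋ = 2, remainder 5
⌊247/5⌋ = 49, remainder 2
⌊5/2⌋ = 2, remainder 1
⌊2/1⌋ = 2, remainder 0

[8; 2, 1, 3, 2, 49, 2, 2]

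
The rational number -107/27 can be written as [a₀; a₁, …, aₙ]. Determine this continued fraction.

⌊-107/27⌋ = -4, remainder 1
⌊27/1⌋ = 27, remainder 0

[-4; 27]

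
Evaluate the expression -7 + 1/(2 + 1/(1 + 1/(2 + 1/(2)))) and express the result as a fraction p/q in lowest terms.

-126/19

Work from the innermost term outward:
Start with 2.
2 + 1/(2/1) = 2 + 1/2 = 5/2
1 + 1/(5/2) = 1 + 2/5 = 7/5
2 + 1/(7/5) = 2 + 5/7 = 19/7
-7 + 1/(19/7) = -7 + 7/19 = -126/19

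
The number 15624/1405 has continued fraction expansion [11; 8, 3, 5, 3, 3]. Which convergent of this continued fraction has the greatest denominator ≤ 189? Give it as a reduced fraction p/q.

a_0 = 11: 11/1  (≤ bound)
a_1 = 8: 89/8  (≤ bound)
a_2 = 3: 278/25  (≤ bound)
a_3 = 5: 1479/133  (≤ bound)
a_4 = 3: 4715/424  (> 189, stop)

1479/133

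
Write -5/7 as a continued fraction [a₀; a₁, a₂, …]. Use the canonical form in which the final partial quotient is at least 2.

[-1; 3, 2]

Repeatedly divide and take the remainder:
⌊-5/7⌋ = -1, remainder 2
⌊7/2⌋ = 3, remainder 1
⌊2/1⌋ = 2, remainder 0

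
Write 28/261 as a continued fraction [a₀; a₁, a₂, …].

[0; 9, 3, 9]

Run the Euclidean algorithm, recording each quotient:
28 ÷ 261 → quotient 0, remainder 28
261 ÷ 28 → quotient 9, remainder 9
28 ÷ 9 → quotient 3, remainder 1
9 ÷ 1 → quotient 9, remainder 0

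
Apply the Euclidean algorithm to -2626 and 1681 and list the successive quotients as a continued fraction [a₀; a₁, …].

[-2; 2, 3, 1, 1, 11, 9]

⌊-2626/1681⌋ = -2, remainder 736
⌊1681/736⌋ = 2, remainder 209
⌊736/209⌋ = 3, remainder 109
⌊209/109⌋ = 1, remainder 100
⌊109/100⌋ = 1, remainder 9
⌊100/9⌋ = 11, remainder 1
⌊9/1⌋ = 9, remainder 0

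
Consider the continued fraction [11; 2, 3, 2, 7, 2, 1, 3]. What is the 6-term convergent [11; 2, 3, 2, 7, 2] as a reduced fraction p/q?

2905/254

Collapse the nested fraction from the inside out:
Start with 2.
7 + 1/(2/1) = 7 + 1/2 = 15/2
2 + 1/(15/2) = 2 + 2/15 = 32/15
3 + 1/(32/15) = 3 + 15/32 = 111/32
2 + 1/(111/32) = 2 + 32/111 = 254/111
11 + 1/(254/111) = 11 + 111/254 = 2905/254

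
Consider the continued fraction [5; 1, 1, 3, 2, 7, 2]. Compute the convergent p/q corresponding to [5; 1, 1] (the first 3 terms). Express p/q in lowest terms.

a_0 = 5: 5/1
a_1 = 1: 6/1
a_2 = 1: 11/2

11/2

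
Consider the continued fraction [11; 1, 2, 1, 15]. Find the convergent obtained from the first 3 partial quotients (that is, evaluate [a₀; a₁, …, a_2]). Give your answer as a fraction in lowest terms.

Build up convergents one term at a time:
a_0 = 11: 11/1
a_1 = 1: 12/1
a_2 = 2: 35/3

35/3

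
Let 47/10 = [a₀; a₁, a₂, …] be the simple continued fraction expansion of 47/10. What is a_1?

47 ÷ 10 → quotient 4, remainder 7
10 ÷ 7 → quotient 1, remainder 3

1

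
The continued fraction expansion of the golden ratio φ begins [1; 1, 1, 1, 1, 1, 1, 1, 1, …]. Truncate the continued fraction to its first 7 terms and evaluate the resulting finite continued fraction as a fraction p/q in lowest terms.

Work from the innermost term outward:
Start with 1.
1 + 1/(1/1) = 1 + 1/1 = 2/1
1 + 1/(2/1) = 1 + 1/2 = 3/2
1 + 1/(3/2) = 1 + 2/3 = 5/3
1 + 1/(5/3) = 1 + 3/5 = 8/5
1 + 1/(8/5) = 1 + 5/8 = 13/8
1 + 1/(13/8) = 1 + 8/13 = 21/13

21/13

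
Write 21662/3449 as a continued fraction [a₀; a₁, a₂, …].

[6; 3, 1, 1, 3, 2, 7, 8]

21662 ÷ 3449 → quotient 6, remainder 968
3449 ÷ 968 → quotient 3, remainder 545
968 ÷ 545 → quotient 1, remainder 423
545 ÷ 423 → quotient 1, remainder 122
423 ÷ 122 → quotient 3, remainder 57
122 ÷ 57 → quotient 2, remainder 8
57 ÷ 8 → quotient 7, remainder 1
8 ÷ 1 → quotient 8, remainder 0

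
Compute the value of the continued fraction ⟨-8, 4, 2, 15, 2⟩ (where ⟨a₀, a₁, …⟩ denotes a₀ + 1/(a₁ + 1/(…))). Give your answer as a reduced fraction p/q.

a_0 = -8: -8/1
a_1 = 4: -31/4
a_2 = 2: -70/9
a_3 = 15: -1081/139
a_4 = 2: -2232/287

-2232/287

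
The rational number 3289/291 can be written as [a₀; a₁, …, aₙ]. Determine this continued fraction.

[11; 3, 3, 3, 1, 6]

Apply division with remainder until the remainder is 0:
3289 ÷ 291 → quotient 11, remainder 88
291 ÷ 88 → quotient 3, remainder 27
88 ÷ 27 → quotient 3, remainder 7
27 ÷ 7 → quotient 3, remainder 6
7 ÷ 6 → quotient 1, remainder 1
6 ÷ 1 → quotient 6, remainder 0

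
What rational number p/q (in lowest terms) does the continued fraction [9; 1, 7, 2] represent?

Collapse the nested fraction from the inside out:
Start with 2.
7 + 1/(2/1) = 7 + 1/2 = 15/2
1 + 1/(15/2) = 1 + 2/15 = 17/15
9 + 1/(17/15) = 9 + 15/17 = 168/17

168/17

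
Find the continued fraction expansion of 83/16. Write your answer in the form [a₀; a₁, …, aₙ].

Apply division with remainder until the remainder is 0:
83 ÷ 16 → quotient 5, remainder 3
16 ÷ 3 → quotient 5, remainder 1
3 ÷ 1 → quotient 3, remainder 0

[5; 5, 3]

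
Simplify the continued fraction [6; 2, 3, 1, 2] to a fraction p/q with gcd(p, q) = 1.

161/25

Collapse the nested fraction from the inside out:
Start with 2.
1 + 1/(2/1) = 1 + 1/2 = 3/2
3 + 1/(3/2) = 3 + 2/3 = 11/3
2 + 1/(11/3) = 2 + 3/11 = 25/11
6 + 1/(25/11) = 6 + 11/25 = 161/25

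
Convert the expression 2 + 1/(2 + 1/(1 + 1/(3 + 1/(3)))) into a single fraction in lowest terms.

Start with 3.
3 + 1/(3/1) = 3 + 1/3 = 10/3
1 + 1/(10/3) = 1 + 3/10 = 13/10
2 + 1/(13/10) = 2 + 10/13 = 36/13
2 + 1/(36/13) = 2 + 13/36 = 85/36

85/36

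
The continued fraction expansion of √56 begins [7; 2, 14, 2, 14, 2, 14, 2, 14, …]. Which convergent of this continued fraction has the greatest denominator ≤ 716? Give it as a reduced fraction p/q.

449/60

a_0 = 7: 7/1  (≤ bound)
a_1 = 2: 15/2  (≤ bound)
a_2 = 14: 217/29  (≤ bound)
a_3 = 2: 449/60  (≤ bound)
a_4 = 14: 6503/869  (> 716, stop)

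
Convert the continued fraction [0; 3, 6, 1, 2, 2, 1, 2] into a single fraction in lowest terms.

181/570

a_0 = 0: 0/1
a_1 = 3: 1/3
a_2 = 6: 6/19
a_3 = 1: 7/22
a_4 = 2: 20/63
a_5 = 2: 47/148
a_6 = 1: 67/211
a_7 = 2: 181/570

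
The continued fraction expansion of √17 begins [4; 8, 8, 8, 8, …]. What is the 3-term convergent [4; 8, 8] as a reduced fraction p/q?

Start with 8.
8 + 1/(8/1) = 8 + 1/8 = 65/8
4 + 1/(65/8) = 4 + 8/65 = 268/65

268/65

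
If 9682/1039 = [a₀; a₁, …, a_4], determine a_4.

Repeatedly divide and take the remainder:
⌊9682/1039⌋ = 9, remainder 331
⌊1039/331⌋ = 3, remainder 46
⌊331/46⌋ = 7, remainder 9
⌊46/9⌋ = 5, remainder 1
⌊9/1⌋ = 9, remainder 0

9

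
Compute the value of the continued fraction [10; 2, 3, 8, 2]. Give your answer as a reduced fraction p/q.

Compute successive convergents:
a_0 = 10: 10/1
a_1 = 2: 21/2
a_2 = 3: 73/7
a_3 = 8: 605/58
a_4 = 2: 1283/123

1283/123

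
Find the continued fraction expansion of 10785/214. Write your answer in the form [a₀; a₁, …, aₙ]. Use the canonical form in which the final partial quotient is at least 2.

Apply division with remainder until the remainder is 0:
10785 = 50·214 + 85, so a_0 = 50
214 = 2·85 + 44, so a_1 = 2
85 = 1·44 + 41, so a_2 = 1
44 = 1·41 + 3, so a_3 = 1
41 = 13·3 + 2, so a_4 = 13
3 = 1·2 + 1, so a_5 = 1
2 = 2·1 + 0, so a_6 = 2

[50; 2, 1, 1, 13, 1, 2]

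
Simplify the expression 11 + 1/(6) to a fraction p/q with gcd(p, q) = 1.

a_0 = 11: 11/1
a_1 = 6: 67/6

67/6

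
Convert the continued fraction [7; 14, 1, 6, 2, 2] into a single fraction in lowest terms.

3887/550

Build up convergents one term at a time:
a_0 = 7: 7/1
a_1 = 14: 99/14
a_2 = 1: 106/15
a_3 = 6: 735/104
a_4 = 2: 1576/223
a_5 = 2: 3887/550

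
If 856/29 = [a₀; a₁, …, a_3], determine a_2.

1

⌊856/29⌋ = 29, remainder 15
⌊29/15⌋ = 1, remainder 14
⌊15/14⌋ = 1, remainder 1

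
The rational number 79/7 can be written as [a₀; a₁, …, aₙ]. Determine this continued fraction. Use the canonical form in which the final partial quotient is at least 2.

79 ÷ 7 → quotient 11, remainder 2
7 ÷ 2 → quotient 3, remainder 1
2 ÷ 1 → quotient 2, remainder 0

[11; 3, 2]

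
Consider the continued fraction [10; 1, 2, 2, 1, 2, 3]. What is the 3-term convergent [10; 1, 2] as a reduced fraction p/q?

a_0 = 10: 10/1
a_1 = 1: 11/1
a_2 = 2: 32/3

32/3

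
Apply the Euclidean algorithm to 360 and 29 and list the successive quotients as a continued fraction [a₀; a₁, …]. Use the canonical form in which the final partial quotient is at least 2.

[12; 2, 2, 2, 2]

360 = 12·29 + 12, so a_0 = 12
29 = 2·12 + 5, so a_1 = 2
12 = 2·5 + 2, so a_2 = 2
5 = 2·2 + 1, so a_3 = 2
2 = 2·1 + 0, so a_4 = 2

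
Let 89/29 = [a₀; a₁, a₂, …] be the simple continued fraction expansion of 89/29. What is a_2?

2

Apply division with remainder until the remainder is 0:
89 ÷ 29 → quotient 3, remainder 2
29 ÷ 2 → quotient 14, remainder 1
2 ÷ 1 → quotient 2, remainder 0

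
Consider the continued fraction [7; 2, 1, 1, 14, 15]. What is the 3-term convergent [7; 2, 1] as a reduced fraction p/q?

Compute successive convergents:
a_0 = 7: 7/1
a_1 = 2: 15/2
a_2 = 1: 22/3

22/3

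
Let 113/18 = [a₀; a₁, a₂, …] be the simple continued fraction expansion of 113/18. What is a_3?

113 ÷ 18 → quotient 6, remainder 5
18 ÷ 5 → quotient 3, remainder 3
5 ÷ 3 → quotient 1, remainder 2
3 ÷ 2 → quotient 1, remainder 1

1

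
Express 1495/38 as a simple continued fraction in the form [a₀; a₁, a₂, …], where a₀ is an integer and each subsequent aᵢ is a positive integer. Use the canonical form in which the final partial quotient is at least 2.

⌊1495/38⌋ = 39, remainder 13
⌊38/13⌋ = 2, remainder 12
⌊13/12⌋ = 1, remainder 1
⌊12/1⌋ = 12, remainder 0

[39; 2, 1, 12]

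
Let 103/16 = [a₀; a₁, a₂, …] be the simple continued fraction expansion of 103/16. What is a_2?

3

⌊103/16⌋ = 6, remainder 7
⌊16/7⌋ = 2, remainder 2
⌊7/2⌋ = 3, remainder 1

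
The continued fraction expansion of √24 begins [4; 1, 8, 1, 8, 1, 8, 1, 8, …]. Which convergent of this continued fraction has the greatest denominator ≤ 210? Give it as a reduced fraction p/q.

a_0 = 4: 4/1  (≤ bound)
a_1 = 1: 5/1  (≤ bound)
a_2 = 8: 44/9  (≤ bound)
a_3 = 1: 49/10  (≤ bound)
a_4 = 8: 436/89  (≤ bound)
a_5 = 1: 485/99  (≤ bound)
a_6 = 8: 4316/881  (> 210, stop)

485/99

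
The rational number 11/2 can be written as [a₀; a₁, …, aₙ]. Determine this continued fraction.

[5; 2]

Run the Euclidean algorithm, recording each quotient:
11 = 5·2 + 1, so a_0 = 5
2 = 2·1 + 0, so a_1 = 2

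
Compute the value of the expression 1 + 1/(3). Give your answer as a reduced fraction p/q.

Starting at the tail and folding back:
Start with 3.
1 + 1/(3/1) = 1 + 1/3 = 4/3

4/3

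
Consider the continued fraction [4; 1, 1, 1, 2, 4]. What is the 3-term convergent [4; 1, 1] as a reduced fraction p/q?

9/2

Use the convergent recurrence hₖ = aₖ·hₖ₋₁ + hₖ₋₂ (and likewise for the denominators kₖ):
a_0 = 4: 4/1
a_1 = 1: 5/1
a_2 = 1: 9/2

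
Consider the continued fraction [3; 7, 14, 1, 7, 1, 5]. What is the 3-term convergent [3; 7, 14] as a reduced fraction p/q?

Work from the innermost term outward:
Start with 14.
7 + 1/(14/1) = 7 + 1/14 = 99/14
3 + 1/(99/14) = 3 + 14/99 = 311/99

311/99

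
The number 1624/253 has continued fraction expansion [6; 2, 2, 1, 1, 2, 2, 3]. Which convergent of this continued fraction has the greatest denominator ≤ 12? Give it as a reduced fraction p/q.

77/12

List convergents until the denominator exceeds the bound:
a_0 = 6: 6/1  (≤ bound)
a_1 = 2: 13/2  (≤ bound)
a_2 = 2: 32/5  (≤ bound)
a_3 = 1: 45/7  (≤ bound)
a_4 = 1: 77/12  (≤ bound)
a_5 = 2: 199/31  (> 12, stop)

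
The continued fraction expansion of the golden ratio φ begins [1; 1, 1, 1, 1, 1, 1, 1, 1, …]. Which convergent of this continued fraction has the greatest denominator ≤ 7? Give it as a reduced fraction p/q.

8/5

a_0 = 1: 1/1  (≤ bound)
a_1 = 1: 2/1  (≤ bound)
a_2 = 1: 3/2  (≤ bound)
a_3 = 1: 5/3  (≤ bound)
a_4 = 1: 8/5  (≤ bound)
a_5 = 1: 13/8  (> 7, stop)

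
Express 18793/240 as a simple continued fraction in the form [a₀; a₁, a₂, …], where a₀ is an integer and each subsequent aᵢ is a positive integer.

[78; 3, 3, 2, 10]

⌊18793/240⌋ = 78, remainder 73
⌊240/73⌋ = 3, remainder 21
⌊73/21⌋ = 3, remainder 10
⌊21/10⌋ = 2, remainder 1
⌊10/1⌋ = 10, remainder 0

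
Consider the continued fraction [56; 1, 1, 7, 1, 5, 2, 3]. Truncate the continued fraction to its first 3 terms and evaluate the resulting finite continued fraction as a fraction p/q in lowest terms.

113/2

Start with 1.
1 + 1/(1/1) = 1 + 1/1 = 2/1
56 + 1/(2/1) = 56 + 1/2 = 113/2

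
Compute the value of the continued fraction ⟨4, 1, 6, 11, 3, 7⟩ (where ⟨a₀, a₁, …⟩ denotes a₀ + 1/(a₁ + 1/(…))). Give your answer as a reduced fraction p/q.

Collapse the nested fraction from the inside out:
Start with 7.
3 + 1/(7/1) = 3 + 1/7 = 22/7
11 + 1/(22/7) = 11 + 7/22 = 249/22
6 + 1/(249/22) = 6 + 22/249 = 1516/249
1 + 1/(1516/249) = 1 + 249/1516 = 1765/1516
4 + 1/(1765/1516) = 4 + 1516/1765 = 8576/1765

8576/1765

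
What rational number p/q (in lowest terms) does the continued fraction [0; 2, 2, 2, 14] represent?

72/173

a_0 = 0: 0/1
a_1 = 2: 1/2
a_2 = 2: 2/5
a_3 = 2: 5/12
a_4 = 14: 72/173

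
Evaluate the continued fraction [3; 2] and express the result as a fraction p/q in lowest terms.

7/2

Build up convergents one term at a time:
a_0 = 3: 3/1
a_1 = 2: 7/2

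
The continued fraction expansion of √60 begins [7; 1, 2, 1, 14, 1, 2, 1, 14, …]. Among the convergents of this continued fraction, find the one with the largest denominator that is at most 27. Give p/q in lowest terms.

31/4

a_0 = 7: 7/1  (≤ bound)
a_1 = 1: 8/1  (≤ bound)
a_2 = 2: 23/3  (≤ bound)
a_3 = 1: 31/4  (≤ bound)
a_4 = 14: 457/59  (> 27, stop)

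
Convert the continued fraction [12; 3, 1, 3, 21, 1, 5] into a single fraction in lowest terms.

24398/1989

a_0 = 12: 12/1
a_1 = 3: 37/3
a_2 = 1: 49/4
a_3 = 3: 184/15
a_4 = 21: 3913/319
a_5 = 1: 4097/334
a_6 = 5: 24398/1989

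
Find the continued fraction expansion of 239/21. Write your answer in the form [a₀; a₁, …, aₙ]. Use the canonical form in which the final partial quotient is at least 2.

Run the Euclidean algorithm, recording each quotient:
⌊239/21⌋ = 11, remainder 8
⌊21/8⌋ = 2, remainder 5
⌊8/5⌋ = 1, remainder 3
⌊5/3⌋ = 1, remainder 2
⌊3/2⌋ = 1, remainder 1
⌊2/1⌋ = 2, remainder 0

[11; 2, 1, 1, 1, 2]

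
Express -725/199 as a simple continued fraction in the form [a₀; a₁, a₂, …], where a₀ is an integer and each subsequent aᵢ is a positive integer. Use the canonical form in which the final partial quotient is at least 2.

[-4; 2, 1, 4, 14]

⌊-725/199⌋ = -4, remainder 71
⌊199/71⌋ = 2, remainder 57
⌊71/57⌋ = 1, remainder 14
⌊57/14⌋ = 4, remainder 1
⌊14/1⌋ = 14, remainder 0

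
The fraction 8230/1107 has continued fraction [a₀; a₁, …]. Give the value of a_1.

2

8230 = 7·1107 + 481, so a_0 = 7
1107 = 2·481 + 145, so a_1 = 2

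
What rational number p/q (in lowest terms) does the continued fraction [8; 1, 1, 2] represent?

Start with 2.
1 + 1/(2/1) = 1 + 1/2 = 3/2
1 + 1/(3/2) = 1 + 2/3 = 5/3
8 + 1/(5/3) = 8 + 3/5 = 43/5

43/5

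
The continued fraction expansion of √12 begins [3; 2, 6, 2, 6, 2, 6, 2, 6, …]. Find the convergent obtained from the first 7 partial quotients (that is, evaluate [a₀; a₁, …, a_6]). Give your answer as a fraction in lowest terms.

8733/2521

Collapse the nested fraction from the inside out:
Start with 6.
2 + 1/(6/1) = 2 + 1/6 = 13/6
6 + 1/(13/6) = 6 + 6/13 = 84/13
2 + 1/(84/13) = 2 + 13/84 = 181/84
6 + 1/(181/84) = 6 + 84/181 = 1170/181
2 + 1/(1170/181) = 2 + 181/1170 = 2521/1170
3 + 1/(2521/1170) = 3 + 1170/2521 = 8733/2521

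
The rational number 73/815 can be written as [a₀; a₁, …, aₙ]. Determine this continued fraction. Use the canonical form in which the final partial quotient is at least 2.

[0; 11, 6, 12]

73 = 0·815 + 73, so a_0 = 0
815 = 11·73 + 12, so a_1 = 11
73 = 6·12 + 1, so a_2 = 6
12 = 12·1 + 0, so a_3 = 12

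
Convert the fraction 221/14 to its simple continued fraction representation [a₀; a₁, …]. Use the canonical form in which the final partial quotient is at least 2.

[15; 1, 3, 1, 2]

Repeatedly divide and take the remainder:
221 = 15·14 + 11, so a_0 = 15
14 = 1·11 + 3, so a_1 = 1
11 = 3·3 + 2, so a_2 = 3
3 = 1·2 + 1, so a_3 = 1
2 = 2·1 + 0, so a_4 = 2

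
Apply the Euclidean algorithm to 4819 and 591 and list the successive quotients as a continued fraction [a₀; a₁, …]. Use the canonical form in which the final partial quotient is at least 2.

[8; 6, 2, 45]

4819 = 8·591 + 91, so a_0 = 8
591 = 6·91 + 45, so a_1 = 6
91 = 2·45 + 1, so a_2 = 2
45 = 45·1 + 0, so a_3 = 45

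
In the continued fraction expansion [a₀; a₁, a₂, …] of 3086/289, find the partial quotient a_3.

9

3086 = 10·289 + 196, so a_0 = 10
289 = 1·196 + 93, so a_1 = 1
196 = 2·93 + 10, so a_2 = 2
93 = 9·10 + 3, so a_3 = 9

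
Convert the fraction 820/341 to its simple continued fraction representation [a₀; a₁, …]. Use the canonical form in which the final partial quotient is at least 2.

820 ÷ 341 → quotient 2, remainder 138
341 ÷ 138 → quotient 2, remainder 65
138 ÷ 65 → quotient 2, remainder 8
65 ÷ 8 → quotient 8, remainder 1
8 ÷ 1 → quotient 8, remainder 0

[2; 2, 2, 8, 8]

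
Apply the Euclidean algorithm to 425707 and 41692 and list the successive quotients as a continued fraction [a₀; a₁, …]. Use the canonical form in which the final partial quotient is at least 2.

425707 = 10·41692 + 8787, so a_0 = 10
41692 = 4·8787 + 6544, so a_1 = 4
8787 = 1·6544 + 2243, so a_2 = 1
6544 = 2·2243 + 2058, so a_3 = 2
2243 = 1·2058 + 185, so a_4 = 1
2058 = 11·185 + 23, so a_5 = 11
185 = 8·23 + 1, so a_6 = 8
23 = 23·1 + 0, so a_7 = 23

[10; 4, 1, 2, 1, 11, 8, 23]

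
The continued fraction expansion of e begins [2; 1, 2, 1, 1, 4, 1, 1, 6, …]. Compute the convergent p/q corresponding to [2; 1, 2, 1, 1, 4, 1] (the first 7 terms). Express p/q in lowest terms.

Start with 1.
4 + 1/(1/1) = 4 + 1/1 = 5/1
1 + 1/(5/1) = 1 + 1/5 = 6/5
1 + 1/(6/5) = 1 + 5/6 = 11/6
2 + 1/(11/6) = 2 + 6/11 = 28/11
1 + 1/(28/11) = 1 + 11/28 = 39/28
2 + 1/(39/28) = 2 + 28/39 = 106/39

106/39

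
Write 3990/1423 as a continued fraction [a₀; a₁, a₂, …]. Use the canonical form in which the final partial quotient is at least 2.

[2; 1, 4, 9, 1, 27]

Apply division with remainder until the remainder is 0:
⌊3990/1423⌋ = 2, remainder 1144
⌊1423/1144⌋ = 1, remainder 279
⌊1144/279⌋ = 4, remainder 28
⌊279/28⌋ = 9, remainder 27
⌊28/27⌋ = 1, remainder 1
⌊27/1⌋ = 27, remainder 0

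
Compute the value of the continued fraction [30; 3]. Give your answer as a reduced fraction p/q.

91/3

Work from the innermost term outward:
Start with 3.
30 + 1/(3/1) = 30 + 1/3 = 91/3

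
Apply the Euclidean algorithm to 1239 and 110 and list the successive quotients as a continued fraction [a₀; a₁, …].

[11; 3, 1, 3, 1, 5]

1239 = 11·110 + 29, so a_0 = 11
110 = 3·29 + 23, so a_1 = 3
29 = 1·23 + 6, so a_2 = 1
23 = 3·6 + 5, so a_3 = 3
6 = 1·5 + 1, so a_4 = 1
5 = 5·1 + 0, so a_5 = 5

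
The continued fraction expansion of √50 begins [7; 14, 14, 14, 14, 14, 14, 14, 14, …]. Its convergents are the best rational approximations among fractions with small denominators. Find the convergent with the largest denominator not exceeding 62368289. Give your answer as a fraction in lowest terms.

54608393/7722793

a_0 = 7: 7/1  (≤ bound)
a_1 = 14: 99/14  (≤ bound)
a_2 = 14: 1393/197  (≤ bound)
a_3 = 14: 19601/2772  (≤ bound)
a_4 = 14: 275807/39005  (≤ bound)
a_5 = 14: 3880899/548842  (≤ bound)
a_6 = 14: 54608393/7722793  (≤ bound)
a_7 = 14: 768398401/108667944  (> 62368289, stop)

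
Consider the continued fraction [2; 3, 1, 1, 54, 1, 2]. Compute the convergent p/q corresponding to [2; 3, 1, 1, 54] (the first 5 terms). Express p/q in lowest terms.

873/382

Start with 54.
1 + 1/(54/1) = 1 + 1/54 = 55/54
1 + 1/(55/54) = 1 + 54/55 = 109/55
3 + 1/(109/55) = 3 + 55/109 = 382/109
2 + 1/(382/109) = 2 + 109/382 = 873/382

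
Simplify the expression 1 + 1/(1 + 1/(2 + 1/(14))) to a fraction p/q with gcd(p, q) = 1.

72/43

Start with 14.
2 + 1/(14/1) = 2 + 1/14 = 29/14
1 + 1/(29/14) = 1 + 14/29 = 43/29
1 + 1/(43/29) = 1 + 29/43 = 72/43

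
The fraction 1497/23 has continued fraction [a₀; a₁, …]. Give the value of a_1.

Apply division with remainder until the remainder is 0:
⌊1497/23⌋ = 65, remainder 2
⌊23/2⌋ = 11, remainder 1

11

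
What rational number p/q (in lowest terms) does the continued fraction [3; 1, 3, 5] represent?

79/21

Start with 5.
3 + 1/(5/1) = 3 + 1/5 = 16/5
1 + 1/(16/5) = 1 + 5/16 = 21/16
3 + 1/(21/16) = 3 + 16/21 = 79/21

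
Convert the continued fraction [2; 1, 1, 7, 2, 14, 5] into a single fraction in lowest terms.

Start with 5.
14 + 1/(5/1) = 14 + 1/5 = 71/5
2 + 1/(71/5) = 2 + 5/71 = 147/71
7 + 1/(147/71) = 7 + 71/147 = 1100/147
1 + 1/(1100/147) = 1 + 147/1100 = 1247/1100
1 + 1/(1247/1100) = 1 + 1100/1247 = 2347/1247
2 + 1/(2347/1247) = 2 + 1247/2347 = 5941/2347

5941/2347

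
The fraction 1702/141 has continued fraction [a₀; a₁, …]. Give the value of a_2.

10

Apply division with remainder until the remainder is 0:
1702 = 12·141 + 10, so a_0 = 12
141 = 14·10 + 1, so a_1 = 14
10 = 10·1 + 0, so a_2 = 10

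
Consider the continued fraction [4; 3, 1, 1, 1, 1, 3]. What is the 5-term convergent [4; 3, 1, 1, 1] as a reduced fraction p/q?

47/11

Work from the innermost term outward:
Start with 1.
1 + 1/(1/1) = 1 + 1/1 = 2/1
1 + 1/(2/1) = 1 + 1/2 = 3/2
3 + 1/(3/2) = 3 + 2/3 = 11/3
4 + 1/(11/3) = 4 + 3/11 = 47/11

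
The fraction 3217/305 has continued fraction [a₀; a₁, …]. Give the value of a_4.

1

Run the Euclidean algorithm, recording each quotient:
⌊3217/305⌋ = 10, remainder 167
⌊305/167⌋ = 1, remainder 138
⌊167/138⌋ = 1, remainder 29
⌊138/29⌋ = 4, remainder 22
⌊29/22⌋ = 1, remainder 7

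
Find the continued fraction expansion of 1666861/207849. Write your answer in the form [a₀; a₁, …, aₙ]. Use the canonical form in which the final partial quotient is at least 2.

⌊1666861/207849⌋ = 8, remainder 4069
⌊207849/4069⌋ = 51, remainder 330
⌊4069/330⌋ = 12, remainder 109
⌊330/109⌋ = 3, remainder 3
⌊109/3⌋ = 36, remainder 1
⌊3/1⌋ = 3, remainder 0

[8; 51, 12, 3, 36, 3]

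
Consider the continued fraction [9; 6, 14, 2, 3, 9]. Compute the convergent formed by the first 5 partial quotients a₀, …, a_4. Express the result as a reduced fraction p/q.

Use the convergent recurrence hₖ = aₖ·hₖ₋₁ + hₖ₋₂ (and likewise for the denominators kₖ):
a_0 = 9: 9/1
a_1 = 6: 55/6
a_2 = 14: 779/85
a_3 = 2: 1613/176
a_4 = 3: 5618/613

5618/613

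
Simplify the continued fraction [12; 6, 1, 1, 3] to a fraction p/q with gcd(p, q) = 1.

559/46

a_0 = 12: 12/1
a_1 = 6: 73/6
a_2 = 1: 85/7
a_3 = 1: 158/13
a_4 = 3: 559/46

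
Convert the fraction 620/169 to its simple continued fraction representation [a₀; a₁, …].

[3; 1, 2, 56]

620 ÷ 169 → quotient 3, remainder 113
169 ÷ 113 → quotient 1, remainder 56
113 ÷ 56 → quotient 2, remainder 1
56 ÷ 1 → quotient 56, remainder 0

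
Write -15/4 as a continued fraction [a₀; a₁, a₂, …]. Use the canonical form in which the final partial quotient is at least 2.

[-4; 4]

⌊-15/4⌋ = -4, remainder 1
⌊4/1⌋ = 4, remainder 0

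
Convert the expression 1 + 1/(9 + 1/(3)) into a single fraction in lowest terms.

31/28

a_0 = 1: 1/1
a_1 = 9: 10/9
a_2 = 3: 31/28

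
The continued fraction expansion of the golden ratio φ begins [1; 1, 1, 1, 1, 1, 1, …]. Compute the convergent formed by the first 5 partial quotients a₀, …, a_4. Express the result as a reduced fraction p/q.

Build up convergents one term at a time:
a_0 = 1: 1/1
a_1 = 1: 2/1
a_2 = 1: 3/2
a_3 = 1: 5/3
a_4 = 1: 8/5

8/5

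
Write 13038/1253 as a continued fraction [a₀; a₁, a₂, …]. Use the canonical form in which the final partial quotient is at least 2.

Run the Euclidean algorithm, recording each quotient:
13038 ÷ 1253 → quotient 10, remainder 508
1253 ÷ 508 → quotient 2, remainder 237
508 ÷ 237 → quotient 2, remainder 34
237 ÷ 34 → quotient 6, remainder 33
34 ÷ 33 → quotient 1, remainder 1
33 ÷ 1 → quotient 33, remainder 0

[10; 2, 2, 6, 1, 33]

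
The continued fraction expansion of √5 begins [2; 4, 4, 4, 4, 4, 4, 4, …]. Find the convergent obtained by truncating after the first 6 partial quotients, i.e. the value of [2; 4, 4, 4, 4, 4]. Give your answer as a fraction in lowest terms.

2889/1292

Use the convergent recurrence hₖ = aₖ·hₖ₋₁ + hₖ₋₂ (and likewise for the denominators kₖ):
a_0 = 2: 2/1
a_1 = 4: 9/4
a_2 = 4: 38/17
a_3 = 4: 161/72
a_4 = 4: 682/305
a_5 = 4: 2889/1292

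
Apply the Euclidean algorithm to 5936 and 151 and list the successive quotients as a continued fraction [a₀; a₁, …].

[39; 3, 4, 1, 2, 3]

⌊5936/151⌋ = 39, remainder 47
⌊151/47⌋ = 3, remainder 10
⌊47/10⌋ = 4, remainder 7
⌊10/7⌋ = 1, remainder 3
⌊7/3⌋ = 2, remainder 1
⌊3/1⌋ = 3, remainder 0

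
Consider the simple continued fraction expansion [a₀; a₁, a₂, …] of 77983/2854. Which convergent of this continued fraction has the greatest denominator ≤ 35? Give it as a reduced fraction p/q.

a_0 = 27: 27/1  (≤ bound)
a_1 = 3: 82/3  (≤ bound)
a_2 = 11: 929/34  (≤ bound)
a_3 = 1: 1011/37  (> 35, stop)

929/34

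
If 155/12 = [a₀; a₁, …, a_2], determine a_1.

Repeatedly divide and take the remainder:
⌊155/12⌋ = 12, remainder 11
⌊12/11⌋ = 1, remainder 1

1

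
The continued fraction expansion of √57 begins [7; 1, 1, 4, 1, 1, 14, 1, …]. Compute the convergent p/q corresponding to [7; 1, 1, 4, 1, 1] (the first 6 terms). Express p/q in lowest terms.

Collapse the nested fraction from the inside out:
Start with 1.
1 + 1/(1/1) = 1 + 1/1 = 2/1
4 + 1/(2/1) = 4 + 1/2 = 9/2
1 + 1/(9/2) = 1 + 2/9 = 11/9
1 + 1/(11/9) = 1 + 9/11 = 20/11
7 + 1/(20/11) = 7 + 11/20 = 151/20

151/20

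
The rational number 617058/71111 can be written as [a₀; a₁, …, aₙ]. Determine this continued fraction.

617058 ÷ 71111 → quotient 8, remainder 48170
71111 ÷ 48170 → quotient 1, remainder 22941
48170 ÷ 22941 → quotient 2, remainder 2288
22941 ÷ 2288 → quotient 10, remainder 61
2288 ÷ 61 → quotient 37, remainder 31
61 ÷ 31 → quotient 1, remainder 30
31 ÷ 30 → quotient 1, remainder 1
30 ÷ 1 → quotient 30, remainder 0

[8; 1, 2, 10, 37, 1, 1, 30]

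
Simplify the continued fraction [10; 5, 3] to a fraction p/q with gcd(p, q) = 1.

a_0 = 10: 10/1
a_1 = 5: 51/5
a_2 = 3: 163/16

163/16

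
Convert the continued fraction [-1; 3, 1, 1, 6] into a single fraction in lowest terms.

Start with 6.
1 + 1/(6/1) = 1 + 1/6 = 7/6
1 + 1/(7/6) = 1 + 6/7 = 13/7
3 + 1/(13/7) = 3 + 7/13 = 46/13
-1 + 1/(46/13) = -1 + 13/46 = -33/46

-33/46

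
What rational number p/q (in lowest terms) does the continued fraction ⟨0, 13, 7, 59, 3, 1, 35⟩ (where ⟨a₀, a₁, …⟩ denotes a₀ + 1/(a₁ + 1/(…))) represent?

a_0 = 0: 0/1
a_1 = 13: 1/13
a_2 = 7: 7/92
a_3 = 59: 414/5441
a_4 = 3: 1249/16415
a_5 = 1: 1663/21856
a_6 = 35: 59454/781375

59454/781375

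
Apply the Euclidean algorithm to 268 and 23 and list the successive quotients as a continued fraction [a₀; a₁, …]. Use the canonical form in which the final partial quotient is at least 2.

[11; 1, 1, 1, 7]

⌊268/23⌋ = 11, remainder 15
⌊23/15⌋ = 1, remainder 8
⌊15/8⌋ = 1, remainder 7
⌊8/7⌋ = 1, remainder 1
⌊7/1⌋ = 7, remainder 0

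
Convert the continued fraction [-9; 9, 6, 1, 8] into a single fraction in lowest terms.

Compute successive convergents:
a_0 = -9: -9/1
a_1 = 9: -80/9
a_2 = 6: -489/55
a_3 = 1: -569/64
a_4 = 8: -5041/567

-5041/567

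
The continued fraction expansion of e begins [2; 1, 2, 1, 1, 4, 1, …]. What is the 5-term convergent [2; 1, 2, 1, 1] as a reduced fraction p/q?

19/7

Work from the innermost term outward:
Start with 1.
1 + 1/(1/1) = 1 + 1/1 = 2/1
2 + 1/(2/1) = 2 + 1/2 = 5/2
1 + 1/(5/2) = 1 + 2/5 = 7/5
2 + 1/(7/5) = 2 + 5/7 = 19/7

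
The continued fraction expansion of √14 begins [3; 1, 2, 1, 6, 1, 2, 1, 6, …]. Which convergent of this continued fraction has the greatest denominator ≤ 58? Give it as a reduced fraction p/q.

List convergents until the denominator exceeds the bound:
a_0 = 3: 3/1  (≤ bound)
a_1 = 1: 4/1  (≤ bound)
a_2 = 2: 11/3  (≤ bound)
a_3 = 1: 15/4  (≤ bound)
a_4 = 6: 101/27  (≤ bound)
a_5 = 1: 116/31  (≤ bound)
a_6 = 2: 333/89  (> 58, stop)

116/31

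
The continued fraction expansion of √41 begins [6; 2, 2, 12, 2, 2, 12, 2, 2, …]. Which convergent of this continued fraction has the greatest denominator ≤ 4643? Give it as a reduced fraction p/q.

a_0 = 6: 6/1  (≤ bound)
a_1 = 2: 13/2  (≤ bound)
a_2 = 2: 32/5  (≤ bound)
a_3 = 12: 397/62  (≤ bound)
a_4 = 2: 826/129  (≤ bound)
a_5 = 2: 2049/320  (≤ bound)
a_6 = 12: 25414/3969  (≤ bound)
a_7 = 2: 52877/8258  (> 4643, stop)

25414/3969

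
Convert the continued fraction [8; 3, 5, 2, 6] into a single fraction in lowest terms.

1879/226

a_0 = 8: 8/1
a_1 = 3: 25/3
a_2 = 5: 133/16
a_3 = 2: 291/35
a_4 = 6: 1879/226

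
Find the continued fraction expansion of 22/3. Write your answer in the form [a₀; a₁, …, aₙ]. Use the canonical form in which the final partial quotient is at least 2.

22 = 7·3 + 1, so a_0 = 7
3 = 3·1 + 0, so a_1 = 3

[7; 3]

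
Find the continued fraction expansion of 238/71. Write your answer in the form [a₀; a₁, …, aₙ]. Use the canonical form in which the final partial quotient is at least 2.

[3; 2, 1, 5, 4]

Run the Euclidean algorithm, recording each quotient:
⌊238/71⌋ = 3, remainder 25
⌊71/25⌋ = 2, remainder 21
⌊25/21⌋ = 1, remainder 4
⌊21/4⌋ = 5, remainder 1
⌊4/1⌋ = 4, remainder 0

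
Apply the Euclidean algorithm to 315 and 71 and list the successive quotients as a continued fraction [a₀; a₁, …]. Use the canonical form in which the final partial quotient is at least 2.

315 = 4·71 + 31, so a_0 = 4
71 = 2·31 + 9, so a_1 = 2
31 = 3·9 + 4, so a_2 = 3
9 = 2·4 + 1, so a_3 = 2
4 = 4·1 + 0, so a_4 = 4

[4; 2, 3, 2, 4]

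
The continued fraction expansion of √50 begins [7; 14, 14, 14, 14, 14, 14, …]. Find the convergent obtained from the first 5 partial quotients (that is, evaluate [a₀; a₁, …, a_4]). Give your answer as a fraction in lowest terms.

275807/39005

a_0 = 7: 7/1
a_1 = 14: 99/14
a_2 = 14: 1393/197
a_3 = 14: 19601/2772
a_4 = 14: 275807/39005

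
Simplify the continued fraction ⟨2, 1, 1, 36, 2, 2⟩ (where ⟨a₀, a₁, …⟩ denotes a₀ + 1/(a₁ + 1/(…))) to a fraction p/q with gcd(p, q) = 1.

925/369

Starting at the tail and folding back:
Start with 2.
2 + 1/(2/1) = 2 + 1/2 = 5/2
36 + 1/(5/2) = 36 + 2/5 = 182/5
1 + 1/(182/5) = 1 + 5/182 = 187/182
1 + 1/(187/182) = 1 + 182/187 = 369/187
2 + 1/(369/187) = 2 + 187/369 = 925/369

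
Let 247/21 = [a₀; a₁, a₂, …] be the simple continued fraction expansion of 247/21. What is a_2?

Run the Euclidean algorithm, recording each quotient:
247 ÷ 21 → quotient 11, remainder 16
21 ÷ 16 → quotient 1, remainder 5
16 ÷ 5 → quotient 3, remainder 1

3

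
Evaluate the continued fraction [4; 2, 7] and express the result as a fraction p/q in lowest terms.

67/15

a_0 = 4: 4/1
a_1 = 2: 9/2
a_2 = 7: 67/15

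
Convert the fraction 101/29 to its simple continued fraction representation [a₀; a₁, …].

101 = 3·29 + 14, so a_0 = 3
29 = 2·14 + 1, so a_1 = 2
14 = 14·1 + 0, so a_2 = 14

[3; 2, 14]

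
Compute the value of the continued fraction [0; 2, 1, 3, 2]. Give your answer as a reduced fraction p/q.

9/25

Collapse the nested fraction from the inside out:
Start with 2.
3 + 1/(2/1) = 3 + 1/2 = 7/2
1 + 1/(7/2) = 1 + 2/7 = 9/7
2 + 1/(9/7) = 2 + 7/9 = 25/9
0 + 1/(25/9) = 0 + 9/25 = 9/25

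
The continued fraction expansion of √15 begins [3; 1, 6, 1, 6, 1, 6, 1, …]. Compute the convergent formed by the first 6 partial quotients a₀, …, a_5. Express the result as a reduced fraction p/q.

244/63

Work from the innermost term outward:
Start with 1.
6 + 1/(1/1) = 6 + 1/1 = 7/1
1 + 1/(7/1) = 1 + 1/7 = 8/7
6 + 1/(8/7) = 6 + 7/8 = 55/8
1 + 1/(55/8) = 1 + 8/55 = 63/55
3 + 1/(63/55) = 3 + 55/63 = 244/63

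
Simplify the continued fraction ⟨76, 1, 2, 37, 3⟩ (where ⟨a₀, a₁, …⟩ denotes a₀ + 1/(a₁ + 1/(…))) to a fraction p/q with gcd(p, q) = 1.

Use the convergent recurrence hₖ = aₖ·hₖ₋₁ + hₖ₋₂ (and likewise for the denominators kₖ):
a_0 = 76: 76/1
a_1 = 1: 77/1
a_2 = 2: 230/3
a_3 = 37: 8587/112
a_4 = 3: 25991/339

25991/339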